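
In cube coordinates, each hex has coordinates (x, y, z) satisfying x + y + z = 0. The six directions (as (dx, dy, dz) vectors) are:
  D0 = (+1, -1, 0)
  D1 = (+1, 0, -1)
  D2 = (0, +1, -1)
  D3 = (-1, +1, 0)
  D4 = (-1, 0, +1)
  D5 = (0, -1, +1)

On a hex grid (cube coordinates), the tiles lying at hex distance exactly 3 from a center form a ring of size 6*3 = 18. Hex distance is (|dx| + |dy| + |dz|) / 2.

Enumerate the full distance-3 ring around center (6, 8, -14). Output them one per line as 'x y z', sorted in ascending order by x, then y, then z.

Answer: 3 8 -11
3 9 -12
3 10 -13
3 11 -14
4 7 -11
4 11 -15
5 6 -11
5 11 -16
6 5 -11
6 11 -17
7 5 -12
7 10 -17
8 5 -13
8 9 -17
9 5 -14
9 6 -15
9 7 -16
9 8 -17

Derivation:
Walk ring at distance 3 from (6, 8, -14):
Start at center + D4*3 = (3, 8, -11)
  hex 0: (3, 8, -11)
  hex 1: (4, 7, -11)
  hex 2: (5, 6, -11)
  hex 3: (6, 5, -11)
  hex 4: (7, 5, -12)
  hex 5: (8, 5, -13)
  hex 6: (9, 5, -14)
  hex 7: (9, 6, -15)
  hex 8: (9, 7, -16)
  hex 9: (9, 8, -17)
  hex 10: (8, 9, -17)
  hex 11: (7, 10, -17)
  hex 12: (6, 11, -17)
  hex 13: (5, 11, -16)
  hex 14: (4, 11, -15)
  hex 15: (3, 11, -14)
  hex 16: (3, 10, -13)
  hex 17: (3, 9, -12)
Sorted: 18 hexes.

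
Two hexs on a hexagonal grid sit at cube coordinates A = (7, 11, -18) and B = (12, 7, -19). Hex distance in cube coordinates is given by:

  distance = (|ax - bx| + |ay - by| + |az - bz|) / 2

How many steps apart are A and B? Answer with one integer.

|ax - bx| = |7 - 12| = 5
|ay - by| = |11 - 7| = 4
|az - bz| = |-18 - (-19)| = 1
distance = (5 + 4 + 1) / 2 = 10 / 2 = 5

Answer: 5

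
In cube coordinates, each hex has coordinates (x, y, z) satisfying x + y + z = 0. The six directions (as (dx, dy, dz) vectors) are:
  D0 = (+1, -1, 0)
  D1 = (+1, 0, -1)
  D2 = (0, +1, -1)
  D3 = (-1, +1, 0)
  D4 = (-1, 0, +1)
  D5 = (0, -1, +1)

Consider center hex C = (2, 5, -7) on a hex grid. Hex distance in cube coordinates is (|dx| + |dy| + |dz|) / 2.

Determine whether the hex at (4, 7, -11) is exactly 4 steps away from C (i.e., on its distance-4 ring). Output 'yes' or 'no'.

Answer: yes

Derivation:
|px - cx| = |4 - 2| = 2
|py - cy| = |7 - 5| = 2
|pz - cz| = |-11 - (-7)| = 4
distance = (2+2+4)/2 = 8/2 = 4
radius = 4; distance == radius -> yes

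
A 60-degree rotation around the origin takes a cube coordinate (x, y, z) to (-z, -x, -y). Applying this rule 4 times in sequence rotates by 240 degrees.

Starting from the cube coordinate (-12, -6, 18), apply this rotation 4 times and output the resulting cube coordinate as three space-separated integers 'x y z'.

Start: (-12, -6, 18)
Step 1: (-12, -6, 18) -> (-(18), -(-12), -(-6)) = (-18, 12, 6)
Step 2: (-18, 12, 6) -> (-(6), -(-18), -(12)) = (-6, 18, -12)
Step 3: (-6, 18, -12) -> (-(-12), -(-6), -(18)) = (12, 6, -18)
Step 4: (12, 6, -18) -> (-(-18), -(12), -(6)) = (18, -12, -6)

Answer: 18 -12 -6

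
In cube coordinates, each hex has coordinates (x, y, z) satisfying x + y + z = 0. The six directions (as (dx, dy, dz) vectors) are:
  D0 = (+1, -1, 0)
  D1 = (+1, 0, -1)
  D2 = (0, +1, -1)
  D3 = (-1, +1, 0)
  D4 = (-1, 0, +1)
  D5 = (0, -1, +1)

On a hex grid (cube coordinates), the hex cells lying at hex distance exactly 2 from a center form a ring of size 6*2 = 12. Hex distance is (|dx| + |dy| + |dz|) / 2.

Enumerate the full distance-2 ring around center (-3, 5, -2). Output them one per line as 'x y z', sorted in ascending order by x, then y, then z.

Answer: -5 5 0
-5 6 -1
-5 7 -2
-4 4 0
-4 7 -3
-3 3 0
-3 7 -4
-2 3 -1
-2 6 -4
-1 3 -2
-1 4 -3
-1 5 -4

Derivation:
Walk ring at distance 2 from (-3, 5, -2):
Start at center + D4*2 = (-5, 5, 0)
  hex 0: (-5, 5, 0)
  hex 1: (-4, 4, 0)
  hex 2: (-3, 3, 0)
  hex 3: (-2, 3, -1)
  hex 4: (-1, 3, -2)
  hex 5: (-1, 4, -3)
  hex 6: (-1, 5, -4)
  hex 7: (-2, 6, -4)
  hex 8: (-3, 7, -4)
  hex 9: (-4, 7, -3)
  hex 10: (-5, 7, -2)
  hex 11: (-5, 6, -1)
Sorted: 12 hexes.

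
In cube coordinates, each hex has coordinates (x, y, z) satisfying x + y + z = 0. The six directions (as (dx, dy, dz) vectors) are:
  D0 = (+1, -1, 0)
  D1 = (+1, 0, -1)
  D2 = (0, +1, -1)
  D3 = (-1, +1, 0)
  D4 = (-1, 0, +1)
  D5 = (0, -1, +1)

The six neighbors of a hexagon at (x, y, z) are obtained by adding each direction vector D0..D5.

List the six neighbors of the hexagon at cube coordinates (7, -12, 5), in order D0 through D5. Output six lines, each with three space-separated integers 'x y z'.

Answer: 8 -13 5
8 -12 4
7 -11 4
6 -11 5
6 -12 6
7 -13 6

Derivation:
Center: (7, -12, 5). Add each direction:
  D0: (7, -12, 5) + (1, -1, 0) = (8, -13, 5)
  D1: (7, -12, 5) + (1, 0, -1) = (8, -12, 4)
  D2: (7, -12, 5) + (0, 1, -1) = (7, -11, 4)
  D3: (7, -12, 5) + (-1, 1, 0) = (6, -11, 5)
  D4: (7, -12, 5) + (-1, 0, 1) = (6, -12, 6)
  D5: (7, -12, 5) + (0, -1, 1) = (7, -13, 6)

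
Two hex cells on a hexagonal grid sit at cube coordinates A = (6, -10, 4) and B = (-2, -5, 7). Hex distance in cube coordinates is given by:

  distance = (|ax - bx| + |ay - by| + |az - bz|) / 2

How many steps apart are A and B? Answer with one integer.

Answer: 8

Derivation:
|ax - bx| = |6 - (-2)| = 8
|ay - by| = |-10 - (-5)| = 5
|az - bz| = |4 - 7| = 3
distance = (8 + 5 + 3) / 2 = 16 / 2 = 8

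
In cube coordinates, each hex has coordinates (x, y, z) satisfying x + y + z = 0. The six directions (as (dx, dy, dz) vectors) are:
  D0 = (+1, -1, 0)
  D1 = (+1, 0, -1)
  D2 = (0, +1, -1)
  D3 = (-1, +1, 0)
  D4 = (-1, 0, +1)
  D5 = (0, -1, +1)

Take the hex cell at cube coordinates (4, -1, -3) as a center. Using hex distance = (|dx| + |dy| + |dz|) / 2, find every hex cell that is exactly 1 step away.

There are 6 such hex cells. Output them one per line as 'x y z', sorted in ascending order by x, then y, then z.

Walk ring at distance 1 from (4, -1, -3):
Start at center + D4*1 = (3, -1, -2)
  hex 0: (3, -1, -2)
  hex 1: (4, -2, -2)
  hex 2: (5, -2, -3)
  hex 3: (5, -1, -4)
  hex 4: (4, 0, -4)
  hex 5: (3, 0, -3)
Sorted: 6 hexes.

Answer: 3 -1 -2
3 0 -3
4 -2 -2
4 0 -4
5 -2 -3
5 -1 -4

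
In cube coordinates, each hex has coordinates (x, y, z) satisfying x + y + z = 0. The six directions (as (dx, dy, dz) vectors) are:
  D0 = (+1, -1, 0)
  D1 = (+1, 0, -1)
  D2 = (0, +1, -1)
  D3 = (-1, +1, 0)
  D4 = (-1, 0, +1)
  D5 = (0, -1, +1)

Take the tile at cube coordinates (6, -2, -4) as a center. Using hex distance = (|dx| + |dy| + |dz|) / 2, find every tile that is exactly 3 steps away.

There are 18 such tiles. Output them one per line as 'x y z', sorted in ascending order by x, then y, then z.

Answer: 3 -2 -1
3 -1 -2
3 0 -3
3 1 -4
4 -3 -1
4 1 -5
5 -4 -1
5 1 -6
6 -5 -1
6 1 -7
7 -5 -2
7 0 -7
8 -5 -3
8 -1 -7
9 -5 -4
9 -4 -5
9 -3 -6
9 -2 -7

Derivation:
Walk ring at distance 3 from (6, -2, -4):
Start at center + D4*3 = (3, -2, -1)
  hex 0: (3, -2, -1)
  hex 1: (4, -3, -1)
  hex 2: (5, -4, -1)
  hex 3: (6, -5, -1)
  hex 4: (7, -5, -2)
  hex 5: (8, -5, -3)
  hex 6: (9, -5, -4)
  hex 7: (9, -4, -5)
  hex 8: (9, -3, -6)
  hex 9: (9, -2, -7)
  hex 10: (8, -1, -7)
  hex 11: (7, 0, -7)
  hex 12: (6, 1, -7)
  hex 13: (5, 1, -6)
  hex 14: (4, 1, -5)
  hex 15: (3, 1, -4)
  hex 16: (3, 0, -3)
  hex 17: (3, -1, -2)
Sorted: 18 hexes.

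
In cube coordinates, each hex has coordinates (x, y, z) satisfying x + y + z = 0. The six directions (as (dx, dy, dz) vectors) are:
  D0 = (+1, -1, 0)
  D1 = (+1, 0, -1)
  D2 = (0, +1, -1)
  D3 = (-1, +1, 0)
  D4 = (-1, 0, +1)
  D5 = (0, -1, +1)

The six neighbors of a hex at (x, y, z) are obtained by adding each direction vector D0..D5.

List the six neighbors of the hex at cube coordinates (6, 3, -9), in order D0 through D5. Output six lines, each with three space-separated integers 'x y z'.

Answer: 7 2 -9
7 3 -10
6 4 -10
5 4 -9
5 3 -8
6 2 -8

Derivation:
Center: (6, 3, -9). Add each direction:
  D0: (6, 3, -9) + (1, -1, 0) = (7, 2, -9)
  D1: (6, 3, -9) + (1, 0, -1) = (7, 3, -10)
  D2: (6, 3, -9) + (0, 1, -1) = (6, 4, -10)
  D3: (6, 3, -9) + (-1, 1, 0) = (5, 4, -9)
  D4: (6, 3, -9) + (-1, 0, 1) = (5, 3, -8)
  D5: (6, 3, -9) + (0, -1, 1) = (6, 2, -8)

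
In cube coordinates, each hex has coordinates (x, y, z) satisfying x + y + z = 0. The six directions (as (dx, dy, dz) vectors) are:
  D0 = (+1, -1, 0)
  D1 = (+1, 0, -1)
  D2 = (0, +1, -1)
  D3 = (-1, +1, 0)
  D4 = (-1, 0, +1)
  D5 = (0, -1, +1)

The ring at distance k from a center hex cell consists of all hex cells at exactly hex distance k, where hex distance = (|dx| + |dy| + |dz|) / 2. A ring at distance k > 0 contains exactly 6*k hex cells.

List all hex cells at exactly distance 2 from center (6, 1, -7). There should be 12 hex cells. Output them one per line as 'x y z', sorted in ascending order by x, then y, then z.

Answer: 4 1 -5
4 2 -6
4 3 -7
5 0 -5
5 3 -8
6 -1 -5
6 3 -9
7 -1 -6
7 2 -9
8 -1 -7
8 0 -8
8 1 -9

Derivation:
Walk ring at distance 2 from (6, 1, -7):
Start at center + D4*2 = (4, 1, -5)
  hex 0: (4, 1, -5)
  hex 1: (5, 0, -5)
  hex 2: (6, -1, -5)
  hex 3: (7, -1, -6)
  hex 4: (8, -1, -7)
  hex 5: (8, 0, -8)
  hex 6: (8, 1, -9)
  hex 7: (7, 2, -9)
  hex 8: (6, 3, -9)
  hex 9: (5, 3, -8)
  hex 10: (4, 3, -7)
  hex 11: (4, 2, -6)
Sorted: 12 hexes.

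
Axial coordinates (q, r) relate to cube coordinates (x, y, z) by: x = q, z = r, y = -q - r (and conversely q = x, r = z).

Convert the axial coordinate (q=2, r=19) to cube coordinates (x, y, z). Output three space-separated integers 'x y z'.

Answer: 2 -21 19

Derivation:
x = q = 2
z = r = 19
y = -x - z = -(2) - (19) = -21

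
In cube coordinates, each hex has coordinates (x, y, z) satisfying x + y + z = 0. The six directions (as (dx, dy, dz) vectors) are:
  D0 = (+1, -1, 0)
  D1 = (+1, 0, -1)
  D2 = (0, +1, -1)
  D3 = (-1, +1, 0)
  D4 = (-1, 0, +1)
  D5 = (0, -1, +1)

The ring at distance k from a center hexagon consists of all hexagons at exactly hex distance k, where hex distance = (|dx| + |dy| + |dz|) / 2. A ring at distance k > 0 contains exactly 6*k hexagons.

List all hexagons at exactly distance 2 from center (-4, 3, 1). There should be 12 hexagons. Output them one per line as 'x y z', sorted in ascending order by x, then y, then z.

Answer: -6 3 3
-6 4 2
-6 5 1
-5 2 3
-5 5 0
-4 1 3
-4 5 -1
-3 1 2
-3 4 -1
-2 1 1
-2 2 0
-2 3 -1

Derivation:
Walk ring at distance 2 from (-4, 3, 1):
Start at center + D4*2 = (-6, 3, 3)
  hex 0: (-6, 3, 3)
  hex 1: (-5, 2, 3)
  hex 2: (-4, 1, 3)
  hex 3: (-3, 1, 2)
  hex 4: (-2, 1, 1)
  hex 5: (-2, 2, 0)
  hex 6: (-2, 3, -1)
  hex 7: (-3, 4, -1)
  hex 8: (-4, 5, -1)
  hex 9: (-5, 5, 0)
  hex 10: (-6, 5, 1)
  hex 11: (-6, 4, 2)
Sorted: 12 hexes.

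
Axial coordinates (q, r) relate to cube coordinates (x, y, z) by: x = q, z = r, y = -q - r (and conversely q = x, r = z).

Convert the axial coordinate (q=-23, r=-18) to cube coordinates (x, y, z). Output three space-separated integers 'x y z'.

Answer: -23 41 -18

Derivation:
x = q = -23
z = r = -18
y = -x - z = -(-23) - (-18) = 41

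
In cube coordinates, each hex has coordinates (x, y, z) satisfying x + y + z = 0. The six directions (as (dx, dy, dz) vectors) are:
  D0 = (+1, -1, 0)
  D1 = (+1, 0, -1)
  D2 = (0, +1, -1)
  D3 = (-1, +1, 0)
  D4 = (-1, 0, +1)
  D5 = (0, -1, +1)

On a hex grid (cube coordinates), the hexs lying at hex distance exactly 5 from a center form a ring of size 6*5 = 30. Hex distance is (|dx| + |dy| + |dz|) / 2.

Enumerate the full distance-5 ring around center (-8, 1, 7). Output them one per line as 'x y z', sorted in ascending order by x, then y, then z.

Walk ring at distance 5 from (-8, 1, 7):
Start at center + D4*5 = (-13, 1, 12)
  hex 0: (-13, 1, 12)
  hex 1: (-12, 0, 12)
  hex 2: (-11, -1, 12)
  hex 3: (-10, -2, 12)
  hex 4: (-9, -3, 12)
  hex 5: (-8, -4, 12)
  hex 6: (-7, -4, 11)
  hex 7: (-6, -4, 10)
  hex 8: (-5, -4, 9)
  hex 9: (-4, -4, 8)
  hex 10: (-3, -4, 7)
  hex 11: (-3, -3, 6)
  hex 12: (-3, -2, 5)
  hex 13: (-3, -1, 4)
  hex 14: (-3, 0, 3)
  hex 15: (-3, 1, 2)
  hex 16: (-4, 2, 2)
  hex 17: (-5, 3, 2)
  hex 18: (-6, 4, 2)
  hex 19: (-7, 5, 2)
  hex 20: (-8, 6, 2)
  hex 21: (-9, 6, 3)
  hex 22: (-10, 6, 4)
  hex 23: (-11, 6, 5)
  hex 24: (-12, 6, 6)
  hex 25: (-13, 6, 7)
  hex 26: (-13, 5, 8)
  hex 27: (-13, 4, 9)
  hex 28: (-13, 3, 10)
  hex 29: (-13, 2, 11)
Sorted: 30 hexes.

Answer: -13 1 12
-13 2 11
-13 3 10
-13 4 9
-13 5 8
-13 6 7
-12 0 12
-12 6 6
-11 -1 12
-11 6 5
-10 -2 12
-10 6 4
-9 -3 12
-9 6 3
-8 -4 12
-8 6 2
-7 -4 11
-7 5 2
-6 -4 10
-6 4 2
-5 -4 9
-5 3 2
-4 -4 8
-4 2 2
-3 -4 7
-3 -3 6
-3 -2 5
-3 -1 4
-3 0 3
-3 1 2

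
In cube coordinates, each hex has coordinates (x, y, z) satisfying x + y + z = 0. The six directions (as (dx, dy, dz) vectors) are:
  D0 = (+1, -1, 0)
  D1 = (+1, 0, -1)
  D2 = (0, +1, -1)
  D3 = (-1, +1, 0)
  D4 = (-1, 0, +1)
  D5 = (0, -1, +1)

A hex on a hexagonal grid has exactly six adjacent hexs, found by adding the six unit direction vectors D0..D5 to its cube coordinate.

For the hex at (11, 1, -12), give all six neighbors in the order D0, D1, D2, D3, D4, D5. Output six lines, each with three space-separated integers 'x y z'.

Answer: 12 0 -12
12 1 -13
11 2 -13
10 2 -12
10 1 -11
11 0 -11

Derivation:
Center: (11, 1, -12). Add each direction:
  D0: (11, 1, -12) + (1, -1, 0) = (12, 0, -12)
  D1: (11, 1, -12) + (1, 0, -1) = (12, 1, -13)
  D2: (11, 1, -12) + (0, 1, -1) = (11, 2, -13)
  D3: (11, 1, -12) + (-1, 1, 0) = (10, 2, -12)
  D4: (11, 1, -12) + (-1, 0, 1) = (10, 1, -11)
  D5: (11, 1, -12) + (0, -1, 1) = (11, 0, -11)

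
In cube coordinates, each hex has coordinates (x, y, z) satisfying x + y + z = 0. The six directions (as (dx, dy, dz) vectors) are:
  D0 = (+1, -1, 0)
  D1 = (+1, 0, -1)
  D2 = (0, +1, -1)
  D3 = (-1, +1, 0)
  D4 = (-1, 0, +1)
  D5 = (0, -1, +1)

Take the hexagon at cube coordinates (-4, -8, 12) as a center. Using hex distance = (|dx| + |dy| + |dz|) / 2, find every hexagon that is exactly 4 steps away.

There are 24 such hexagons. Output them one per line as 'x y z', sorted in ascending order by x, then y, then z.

Walk ring at distance 4 from (-4, -8, 12):
Start at center + D4*4 = (-8, -8, 16)
  hex 0: (-8, -8, 16)
  hex 1: (-7, -9, 16)
  hex 2: (-6, -10, 16)
  hex 3: (-5, -11, 16)
  hex 4: (-4, -12, 16)
  hex 5: (-3, -12, 15)
  hex 6: (-2, -12, 14)
  hex 7: (-1, -12, 13)
  hex 8: (0, -12, 12)
  hex 9: (0, -11, 11)
  hex 10: (0, -10, 10)
  hex 11: (0, -9, 9)
  hex 12: (0, -8, 8)
  hex 13: (-1, -7, 8)
  hex 14: (-2, -6, 8)
  hex 15: (-3, -5, 8)
  hex 16: (-4, -4, 8)
  hex 17: (-5, -4, 9)
  hex 18: (-6, -4, 10)
  hex 19: (-7, -4, 11)
  hex 20: (-8, -4, 12)
  hex 21: (-8, -5, 13)
  hex 22: (-8, -6, 14)
  hex 23: (-8, -7, 15)
Sorted: 24 hexes.

Answer: -8 -8 16
-8 -7 15
-8 -6 14
-8 -5 13
-8 -4 12
-7 -9 16
-7 -4 11
-6 -10 16
-6 -4 10
-5 -11 16
-5 -4 9
-4 -12 16
-4 -4 8
-3 -12 15
-3 -5 8
-2 -12 14
-2 -6 8
-1 -12 13
-1 -7 8
0 -12 12
0 -11 11
0 -10 10
0 -9 9
0 -8 8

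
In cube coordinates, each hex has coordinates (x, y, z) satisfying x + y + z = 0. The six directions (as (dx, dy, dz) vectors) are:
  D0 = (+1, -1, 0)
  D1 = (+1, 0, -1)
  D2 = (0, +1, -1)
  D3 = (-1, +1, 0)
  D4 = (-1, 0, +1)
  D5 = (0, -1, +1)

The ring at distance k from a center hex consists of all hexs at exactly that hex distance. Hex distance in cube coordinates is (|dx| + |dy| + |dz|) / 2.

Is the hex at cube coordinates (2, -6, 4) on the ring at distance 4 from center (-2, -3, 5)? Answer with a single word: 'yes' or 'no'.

Answer: yes

Derivation:
|px - cx| = |2 - (-2)| = 4
|py - cy| = |-6 - (-3)| = 3
|pz - cz| = |4 - 5| = 1
distance = (4+3+1)/2 = 8/2 = 4
radius = 4; distance == radius -> yes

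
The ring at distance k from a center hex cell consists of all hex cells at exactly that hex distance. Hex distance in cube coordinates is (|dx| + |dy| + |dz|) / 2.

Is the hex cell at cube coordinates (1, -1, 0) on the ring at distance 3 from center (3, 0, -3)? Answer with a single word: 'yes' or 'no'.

Answer: yes

Derivation:
|px - cx| = |1 - 3| = 2
|py - cy| = |-1 - 0| = 1
|pz - cz| = |0 - (-3)| = 3
distance = (2+1+3)/2 = 6/2 = 3
radius = 3; distance == radius -> yes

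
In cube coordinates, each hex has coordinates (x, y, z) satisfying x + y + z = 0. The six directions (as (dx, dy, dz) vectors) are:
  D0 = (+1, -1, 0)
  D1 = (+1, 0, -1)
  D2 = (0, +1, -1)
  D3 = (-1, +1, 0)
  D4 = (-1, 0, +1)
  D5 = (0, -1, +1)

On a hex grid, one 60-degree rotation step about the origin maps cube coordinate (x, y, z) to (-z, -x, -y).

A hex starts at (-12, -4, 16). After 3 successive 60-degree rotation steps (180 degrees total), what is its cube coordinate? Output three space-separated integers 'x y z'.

Start: (-12, -4, 16)
Step 1: (-12, -4, 16) -> (-(16), -(-12), -(-4)) = (-16, 12, 4)
Step 2: (-16, 12, 4) -> (-(4), -(-16), -(12)) = (-4, 16, -12)
Step 3: (-4, 16, -12) -> (-(-12), -(-4), -(16)) = (12, 4, -16)

Answer: 12 4 -16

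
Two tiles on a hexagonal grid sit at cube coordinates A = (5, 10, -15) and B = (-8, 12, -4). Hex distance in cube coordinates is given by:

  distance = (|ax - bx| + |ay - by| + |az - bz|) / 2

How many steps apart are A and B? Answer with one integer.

Answer: 13

Derivation:
|ax - bx| = |5 - (-8)| = 13
|ay - by| = |10 - 12| = 2
|az - bz| = |-15 - (-4)| = 11
distance = (13 + 2 + 11) / 2 = 26 / 2 = 13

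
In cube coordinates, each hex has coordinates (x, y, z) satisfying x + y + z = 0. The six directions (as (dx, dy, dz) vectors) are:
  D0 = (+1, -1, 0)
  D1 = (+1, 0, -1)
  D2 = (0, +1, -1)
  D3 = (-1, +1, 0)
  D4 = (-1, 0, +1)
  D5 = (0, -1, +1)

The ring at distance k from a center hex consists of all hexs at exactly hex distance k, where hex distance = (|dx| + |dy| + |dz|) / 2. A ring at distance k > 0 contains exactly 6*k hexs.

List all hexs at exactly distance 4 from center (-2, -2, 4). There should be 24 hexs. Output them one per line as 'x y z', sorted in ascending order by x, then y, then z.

Walk ring at distance 4 from (-2, -2, 4):
Start at center + D4*4 = (-6, -2, 8)
  hex 0: (-6, -2, 8)
  hex 1: (-5, -3, 8)
  hex 2: (-4, -4, 8)
  hex 3: (-3, -5, 8)
  hex 4: (-2, -6, 8)
  hex 5: (-1, -6, 7)
  hex 6: (0, -6, 6)
  hex 7: (1, -6, 5)
  hex 8: (2, -6, 4)
  hex 9: (2, -5, 3)
  hex 10: (2, -4, 2)
  hex 11: (2, -3, 1)
  hex 12: (2, -2, 0)
  hex 13: (1, -1, 0)
  hex 14: (0, 0, 0)
  hex 15: (-1, 1, 0)
  hex 16: (-2, 2, 0)
  hex 17: (-3, 2, 1)
  hex 18: (-4, 2, 2)
  hex 19: (-5, 2, 3)
  hex 20: (-6, 2, 4)
  hex 21: (-6, 1, 5)
  hex 22: (-6, 0, 6)
  hex 23: (-6, -1, 7)
Sorted: 24 hexes.

Answer: -6 -2 8
-6 -1 7
-6 0 6
-6 1 5
-6 2 4
-5 -3 8
-5 2 3
-4 -4 8
-4 2 2
-3 -5 8
-3 2 1
-2 -6 8
-2 2 0
-1 -6 7
-1 1 0
0 -6 6
0 0 0
1 -6 5
1 -1 0
2 -6 4
2 -5 3
2 -4 2
2 -3 1
2 -2 0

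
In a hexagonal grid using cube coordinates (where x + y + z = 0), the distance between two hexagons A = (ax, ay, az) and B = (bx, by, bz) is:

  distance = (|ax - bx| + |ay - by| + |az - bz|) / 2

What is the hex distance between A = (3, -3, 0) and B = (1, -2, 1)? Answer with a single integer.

|ax - bx| = |3 - 1| = 2
|ay - by| = |-3 - (-2)| = 1
|az - bz| = |0 - 1| = 1
distance = (2 + 1 + 1) / 2 = 4 / 2 = 2

Answer: 2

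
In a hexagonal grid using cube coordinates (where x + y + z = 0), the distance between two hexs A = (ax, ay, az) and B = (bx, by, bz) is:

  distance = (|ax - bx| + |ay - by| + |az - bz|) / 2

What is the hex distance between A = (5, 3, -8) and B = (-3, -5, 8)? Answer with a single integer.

|ax - bx| = |5 - (-3)| = 8
|ay - by| = |3 - (-5)| = 8
|az - bz| = |-8 - 8| = 16
distance = (8 + 8 + 16) / 2 = 32 / 2 = 16

Answer: 16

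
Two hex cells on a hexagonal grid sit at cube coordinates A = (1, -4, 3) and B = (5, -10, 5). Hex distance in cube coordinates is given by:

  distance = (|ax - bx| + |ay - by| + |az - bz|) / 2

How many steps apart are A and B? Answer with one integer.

|ax - bx| = |1 - 5| = 4
|ay - by| = |-4 - (-10)| = 6
|az - bz| = |3 - 5| = 2
distance = (4 + 6 + 2) / 2 = 12 / 2 = 6

Answer: 6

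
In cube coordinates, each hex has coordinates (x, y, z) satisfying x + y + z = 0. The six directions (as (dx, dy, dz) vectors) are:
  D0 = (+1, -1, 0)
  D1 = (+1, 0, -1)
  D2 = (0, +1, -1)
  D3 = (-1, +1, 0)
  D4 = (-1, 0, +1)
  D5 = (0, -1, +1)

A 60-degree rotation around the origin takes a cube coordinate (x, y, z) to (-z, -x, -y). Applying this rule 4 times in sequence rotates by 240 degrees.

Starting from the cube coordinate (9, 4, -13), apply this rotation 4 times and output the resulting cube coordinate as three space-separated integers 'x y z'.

Answer: -13 9 4

Derivation:
Start: (9, 4, -13)
Step 1: (9, 4, -13) -> (-(-13), -(9), -(4)) = (13, -9, -4)
Step 2: (13, -9, -4) -> (-(-4), -(13), -(-9)) = (4, -13, 9)
Step 3: (4, -13, 9) -> (-(9), -(4), -(-13)) = (-9, -4, 13)
Step 4: (-9, -4, 13) -> (-(13), -(-9), -(-4)) = (-13, 9, 4)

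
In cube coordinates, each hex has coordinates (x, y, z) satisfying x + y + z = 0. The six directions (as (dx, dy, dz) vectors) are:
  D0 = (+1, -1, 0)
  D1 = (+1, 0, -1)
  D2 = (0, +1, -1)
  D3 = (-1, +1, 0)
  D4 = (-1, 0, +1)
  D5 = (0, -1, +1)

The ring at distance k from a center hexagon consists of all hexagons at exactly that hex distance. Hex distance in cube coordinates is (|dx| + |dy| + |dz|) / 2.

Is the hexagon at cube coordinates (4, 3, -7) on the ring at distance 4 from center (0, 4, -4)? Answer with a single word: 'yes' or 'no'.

|px - cx| = |4 - 0| = 4
|py - cy| = |3 - 4| = 1
|pz - cz| = |-7 - (-4)| = 3
distance = (4+1+3)/2 = 8/2 = 4
radius = 4; distance == radius -> yes

Answer: yes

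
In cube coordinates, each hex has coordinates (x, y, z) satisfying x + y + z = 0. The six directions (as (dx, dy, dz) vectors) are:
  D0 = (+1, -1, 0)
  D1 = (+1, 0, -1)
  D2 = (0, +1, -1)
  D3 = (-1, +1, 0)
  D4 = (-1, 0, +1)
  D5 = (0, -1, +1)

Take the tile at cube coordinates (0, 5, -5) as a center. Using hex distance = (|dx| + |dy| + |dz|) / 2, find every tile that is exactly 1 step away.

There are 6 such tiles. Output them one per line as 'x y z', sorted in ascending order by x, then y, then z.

Walk ring at distance 1 from (0, 5, -5):
Start at center + D4*1 = (-1, 5, -4)
  hex 0: (-1, 5, -4)
  hex 1: (0, 4, -4)
  hex 2: (1, 4, -5)
  hex 3: (1, 5, -6)
  hex 4: (0, 6, -6)
  hex 5: (-1, 6, -5)
Sorted: 6 hexes.

Answer: -1 5 -4
-1 6 -5
0 4 -4
0 6 -6
1 4 -5
1 5 -6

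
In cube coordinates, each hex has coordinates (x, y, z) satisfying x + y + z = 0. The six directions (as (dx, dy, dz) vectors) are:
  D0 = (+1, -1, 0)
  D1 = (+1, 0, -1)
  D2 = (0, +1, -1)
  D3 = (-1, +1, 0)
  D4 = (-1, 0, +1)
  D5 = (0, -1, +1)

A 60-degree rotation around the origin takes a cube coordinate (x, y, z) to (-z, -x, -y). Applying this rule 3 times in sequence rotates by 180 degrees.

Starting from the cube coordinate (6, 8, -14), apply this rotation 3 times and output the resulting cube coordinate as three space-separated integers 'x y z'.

Answer: -6 -8 14

Derivation:
Start: (6, 8, -14)
Step 1: (6, 8, -14) -> (-(-14), -(6), -(8)) = (14, -6, -8)
Step 2: (14, -6, -8) -> (-(-8), -(14), -(-6)) = (8, -14, 6)
Step 3: (8, -14, 6) -> (-(6), -(8), -(-14)) = (-6, -8, 14)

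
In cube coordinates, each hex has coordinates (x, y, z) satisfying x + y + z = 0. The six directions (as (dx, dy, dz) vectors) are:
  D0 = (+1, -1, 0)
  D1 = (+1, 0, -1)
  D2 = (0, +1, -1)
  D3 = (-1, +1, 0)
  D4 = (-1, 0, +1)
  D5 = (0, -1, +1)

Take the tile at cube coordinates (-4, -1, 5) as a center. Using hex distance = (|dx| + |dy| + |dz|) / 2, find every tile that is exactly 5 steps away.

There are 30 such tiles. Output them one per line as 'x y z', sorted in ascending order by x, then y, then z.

Answer: -9 -1 10
-9 0 9
-9 1 8
-9 2 7
-9 3 6
-9 4 5
-8 -2 10
-8 4 4
-7 -3 10
-7 4 3
-6 -4 10
-6 4 2
-5 -5 10
-5 4 1
-4 -6 10
-4 4 0
-3 -6 9
-3 3 0
-2 -6 8
-2 2 0
-1 -6 7
-1 1 0
0 -6 6
0 0 0
1 -6 5
1 -5 4
1 -4 3
1 -3 2
1 -2 1
1 -1 0

Derivation:
Walk ring at distance 5 from (-4, -1, 5):
Start at center + D4*5 = (-9, -1, 10)
  hex 0: (-9, -1, 10)
  hex 1: (-8, -2, 10)
  hex 2: (-7, -3, 10)
  hex 3: (-6, -4, 10)
  hex 4: (-5, -5, 10)
  hex 5: (-4, -6, 10)
  hex 6: (-3, -6, 9)
  hex 7: (-2, -6, 8)
  hex 8: (-1, -6, 7)
  hex 9: (0, -6, 6)
  hex 10: (1, -6, 5)
  hex 11: (1, -5, 4)
  hex 12: (1, -4, 3)
  hex 13: (1, -3, 2)
  hex 14: (1, -2, 1)
  hex 15: (1, -1, 0)
  hex 16: (0, 0, 0)
  hex 17: (-1, 1, 0)
  hex 18: (-2, 2, 0)
  hex 19: (-3, 3, 0)
  hex 20: (-4, 4, 0)
  hex 21: (-5, 4, 1)
  hex 22: (-6, 4, 2)
  hex 23: (-7, 4, 3)
  hex 24: (-8, 4, 4)
  hex 25: (-9, 4, 5)
  hex 26: (-9, 3, 6)
  hex 27: (-9, 2, 7)
  hex 28: (-9, 1, 8)
  hex 29: (-9, 0, 9)
Sorted: 30 hexes.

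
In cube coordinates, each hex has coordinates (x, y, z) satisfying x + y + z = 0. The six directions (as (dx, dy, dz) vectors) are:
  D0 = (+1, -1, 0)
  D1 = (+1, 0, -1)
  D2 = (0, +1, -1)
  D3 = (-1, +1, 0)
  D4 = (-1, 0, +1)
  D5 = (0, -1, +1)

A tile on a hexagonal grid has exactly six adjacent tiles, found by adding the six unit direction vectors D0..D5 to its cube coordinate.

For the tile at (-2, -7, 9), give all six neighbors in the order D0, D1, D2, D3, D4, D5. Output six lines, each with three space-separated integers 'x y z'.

Answer: -1 -8 9
-1 -7 8
-2 -6 8
-3 -6 9
-3 -7 10
-2 -8 10

Derivation:
Center: (-2, -7, 9). Add each direction:
  D0: (-2, -7, 9) + (1, -1, 0) = (-1, -8, 9)
  D1: (-2, -7, 9) + (1, 0, -1) = (-1, -7, 8)
  D2: (-2, -7, 9) + (0, 1, -1) = (-2, -6, 8)
  D3: (-2, -7, 9) + (-1, 1, 0) = (-3, -6, 9)
  D4: (-2, -7, 9) + (-1, 0, 1) = (-3, -7, 10)
  D5: (-2, -7, 9) + (0, -1, 1) = (-2, -8, 10)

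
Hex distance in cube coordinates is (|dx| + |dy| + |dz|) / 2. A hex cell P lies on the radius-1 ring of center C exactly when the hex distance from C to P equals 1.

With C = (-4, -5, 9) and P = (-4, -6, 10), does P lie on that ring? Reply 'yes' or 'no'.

Answer: yes

Derivation:
|px - cx| = |-4 - (-4)| = 0
|py - cy| = |-6 - (-5)| = 1
|pz - cz| = |10 - 9| = 1
distance = (0+1+1)/2 = 2/2 = 1
radius = 1; distance == radius -> yes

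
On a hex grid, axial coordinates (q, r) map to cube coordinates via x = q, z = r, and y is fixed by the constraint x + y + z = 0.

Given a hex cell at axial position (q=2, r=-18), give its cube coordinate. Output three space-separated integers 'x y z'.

x = q = 2
z = r = -18
y = -x - z = -(2) - (-18) = 16

Answer: 2 16 -18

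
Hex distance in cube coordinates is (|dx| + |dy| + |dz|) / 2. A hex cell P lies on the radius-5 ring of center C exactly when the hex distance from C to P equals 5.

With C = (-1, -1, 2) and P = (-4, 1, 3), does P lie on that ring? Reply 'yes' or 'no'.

Answer: no

Derivation:
|px - cx| = |-4 - (-1)| = 3
|py - cy| = |1 - (-1)| = 2
|pz - cz| = |3 - 2| = 1
distance = (3+2+1)/2 = 6/2 = 3
radius = 5; distance != radius -> no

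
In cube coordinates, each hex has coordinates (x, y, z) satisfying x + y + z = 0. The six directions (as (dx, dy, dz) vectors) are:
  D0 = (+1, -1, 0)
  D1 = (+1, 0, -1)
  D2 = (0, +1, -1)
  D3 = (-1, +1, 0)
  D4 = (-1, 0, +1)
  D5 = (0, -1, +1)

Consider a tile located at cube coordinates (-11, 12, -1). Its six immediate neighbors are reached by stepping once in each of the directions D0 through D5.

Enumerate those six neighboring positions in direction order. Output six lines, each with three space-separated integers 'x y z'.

Answer: -10 11 -1
-10 12 -2
-11 13 -2
-12 13 -1
-12 12 0
-11 11 0

Derivation:
Center: (-11, 12, -1). Add each direction:
  D0: (-11, 12, -1) + (1, -1, 0) = (-10, 11, -1)
  D1: (-11, 12, -1) + (1, 0, -1) = (-10, 12, -2)
  D2: (-11, 12, -1) + (0, 1, -1) = (-11, 13, -2)
  D3: (-11, 12, -1) + (-1, 1, 0) = (-12, 13, -1)
  D4: (-11, 12, -1) + (-1, 0, 1) = (-12, 12, 0)
  D5: (-11, 12, -1) + (0, -1, 1) = (-11, 11, 0)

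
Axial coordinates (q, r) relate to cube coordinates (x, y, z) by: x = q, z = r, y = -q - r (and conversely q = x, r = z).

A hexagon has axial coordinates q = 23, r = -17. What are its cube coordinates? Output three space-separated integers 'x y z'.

Answer: 23 -6 -17

Derivation:
x = q = 23
z = r = -17
y = -x - z = -(23) - (-17) = -6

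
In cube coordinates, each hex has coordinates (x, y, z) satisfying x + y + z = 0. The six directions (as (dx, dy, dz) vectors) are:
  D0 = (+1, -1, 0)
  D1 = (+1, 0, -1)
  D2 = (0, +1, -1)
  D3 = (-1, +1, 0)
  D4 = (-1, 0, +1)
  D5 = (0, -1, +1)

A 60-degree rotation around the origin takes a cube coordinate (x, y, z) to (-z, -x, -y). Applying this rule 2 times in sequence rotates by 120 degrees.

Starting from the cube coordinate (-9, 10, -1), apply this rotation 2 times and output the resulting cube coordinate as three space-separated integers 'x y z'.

Answer: 10 -1 -9

Derivation:
Start: (-9, 10, -1)
Step 1: (-9, 10, -1) -> (-(-1), -(-9), -(10)) = (1, 9, -10)
Step 2: (1, 9, -10) -> (-(-10), -(1), -(9)) = (10, -1, -9)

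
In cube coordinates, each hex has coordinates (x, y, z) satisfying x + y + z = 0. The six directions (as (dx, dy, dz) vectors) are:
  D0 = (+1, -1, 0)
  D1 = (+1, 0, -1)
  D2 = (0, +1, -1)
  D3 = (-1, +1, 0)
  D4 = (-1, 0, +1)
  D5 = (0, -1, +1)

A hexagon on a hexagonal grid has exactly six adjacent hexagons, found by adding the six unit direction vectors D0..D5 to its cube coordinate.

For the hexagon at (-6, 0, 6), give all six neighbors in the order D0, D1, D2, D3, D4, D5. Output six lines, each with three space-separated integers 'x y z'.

Answer: -5 -1 6
-5 0 5
-6 1 5
-7 1 6
-7 0 7
-6 -1 7

Derivation:
Center: (-6, 0, 6). Add each direction:
  D0: (-6, 0, 6) + (1, -1, 0) = (-5, -1, 6)
  D1: (-6, 0, 6) + (1, 0, -1) = (-5, 0, 5)
  D2: (-6, 0, 6) + (0, 1, -1) = (-6, 1, 5)
  D3: (-6, 0, 6) + (-1, 1, 0) = (-7, 1, 6)
  D4: (-6, 0, 6) + (-1, 0, 1) = (-7, 0, 7)
  D5: (-6, 0, 6) + (0, -1, 1) = (-6, -1, 7)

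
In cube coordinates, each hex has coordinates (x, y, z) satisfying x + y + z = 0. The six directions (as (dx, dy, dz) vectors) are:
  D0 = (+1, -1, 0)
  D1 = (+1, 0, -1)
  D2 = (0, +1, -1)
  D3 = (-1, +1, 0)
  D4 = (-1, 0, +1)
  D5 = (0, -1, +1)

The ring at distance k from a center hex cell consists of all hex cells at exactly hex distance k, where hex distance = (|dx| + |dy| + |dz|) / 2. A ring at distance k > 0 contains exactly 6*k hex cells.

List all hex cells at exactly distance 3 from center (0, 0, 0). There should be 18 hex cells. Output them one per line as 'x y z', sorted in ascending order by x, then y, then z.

Walk ring at distance 3 from (0, 0, 0):
Start at center + D4*3 = (-3, 0, 3)
  hex 0: (-3, 0, 3)
  hex 1: (-2, -1, 3)
  hex 2: (-1, -2, 3)
  hex 3: (0, -3, 3)
  hex 4: (1, -3, 2)
  hex 5: (2, -3, 1)
  hex 6: (3, -3, 0)
  hex 7: (3, -2, -1)
  hex 8: (3, -1, -2)
  hex 9: (3, 0, -3)
  hex 10: (2, 1, -3)
  hex 11: (1, 2, -3)
  hex 12: (0, 3, -3)
  hex 13: (-1, 3, -2)
  hex 14: (-2, 3, -1)
  hex 15: (-3, 3, 0)
  hex 16: (-3, 2, 1)
  hex 17: (-3, 1, 2)
Sorted: 18 hexes.

Answer: -3 0 3
-3 1 2
-3 2 1
-3 3 0
-2 -1 3
-2 3 -1
-1 -2 3
-1 3 -2
0 -3 3
0 3 -3
1 -3 2
1 2 -3
2 -3 1
2 1 -3
3 -3 0
3 -2 -1
3 -1 -2
3 0 -3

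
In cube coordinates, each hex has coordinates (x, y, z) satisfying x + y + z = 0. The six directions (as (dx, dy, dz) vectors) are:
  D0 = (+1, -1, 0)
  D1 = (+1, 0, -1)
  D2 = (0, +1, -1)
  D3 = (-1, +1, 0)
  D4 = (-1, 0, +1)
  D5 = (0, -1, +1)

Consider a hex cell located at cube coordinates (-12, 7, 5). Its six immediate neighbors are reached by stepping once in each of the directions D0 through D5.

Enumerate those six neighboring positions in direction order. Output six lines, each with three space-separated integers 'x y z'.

Answer: -11 6 5
-11 7 4
-12 8 4
-13 8 5
-13 7 6
-12 6 6

Derivation:
Center: (-12, 7, 5). Add each direction:
  D0: (-12, 7, 5) + (1, -1, 0) = (-11, 6, 5)
  D1: (-12, 7, 5) + (1, 0, -1) = (-11, 7, 4)
  D2: (-12, 7, 5) + (0, 1, -1) = (-12, 8, 4)
  D3: (-12, 7, 5) + (-1, 1, 0) = (-13, 8, 5)
  D4: (-12, 7, 5) + (-1, 0, 1) = (-13, 7, 6)
  D5: (-12, 7, 5) + (0, -1, 1) = (-12, 6, 6)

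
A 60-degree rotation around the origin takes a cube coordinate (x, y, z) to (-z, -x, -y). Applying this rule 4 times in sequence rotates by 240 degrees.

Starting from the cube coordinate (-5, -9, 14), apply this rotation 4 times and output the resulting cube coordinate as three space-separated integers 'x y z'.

Answer: 14 -5 -9

Derivation:
Start: (-5, -9, 14)
Step 1: (-5, -9, 14) -> (-(14), -(-5), -(-9)) = (-14, 5, 9)
Step 2: (-14, 5, 9) -> (-(9), -(-14), -(5)) = (-9, 14, -5)
Step 3: (-9, 14, -5) -> (-(-5), -(-9), -(14)) = (5, 9, -14)
Step 4: (5, 9, -14) -> (-(-14), -(5), -(9)) = (14, -5, -9)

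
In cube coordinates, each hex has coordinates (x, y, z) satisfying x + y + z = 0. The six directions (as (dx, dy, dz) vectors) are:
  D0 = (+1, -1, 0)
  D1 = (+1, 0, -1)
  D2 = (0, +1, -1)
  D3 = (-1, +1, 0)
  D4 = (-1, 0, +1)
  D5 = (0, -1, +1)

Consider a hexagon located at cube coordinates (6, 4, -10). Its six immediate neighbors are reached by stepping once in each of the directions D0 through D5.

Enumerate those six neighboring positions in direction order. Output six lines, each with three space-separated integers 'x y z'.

Center: (6, 4, -10). Add each direction:
  D0: (6, 4, -10) + (1, -1, 0) = (7, 3, -10)
  D1: (6, 4, -10) + (1, 0, -1) = (7, 4, -11)
  D2: (6, 4, -10) + (0, 1, -1) = (6, 5, -11)
  D3: (6, 4, -10) + (-1, 1, 0) = (5, 5, -10)
  D4: (6, 4, -10) + (-1, 0, 1) = (5, 4, -9)
  D5: (6, 4, -10) + (0, -1, 1) = (6, 3, -9)

Answer: 7 3 -10
7 4 -11
6 5 -11
5 5 -10
5 4 -9
6 3 -9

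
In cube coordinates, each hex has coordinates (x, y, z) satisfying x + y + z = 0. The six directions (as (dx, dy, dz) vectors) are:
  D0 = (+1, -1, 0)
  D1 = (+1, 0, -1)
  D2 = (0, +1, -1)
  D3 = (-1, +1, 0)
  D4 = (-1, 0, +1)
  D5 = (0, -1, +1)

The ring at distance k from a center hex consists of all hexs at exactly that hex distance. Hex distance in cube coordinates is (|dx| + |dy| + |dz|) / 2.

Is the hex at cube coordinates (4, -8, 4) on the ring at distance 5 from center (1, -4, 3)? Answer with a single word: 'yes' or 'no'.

Answer: no

Derivation:
|px - cx| = |4 - 1| = 3
|py - cy| = |-8 - (-4)| = 4
|pz - cz| = |4 - 3| = 1
distance = (3+4+1)/2 = 8/2 = 4
radius = 5; distance != radius -> no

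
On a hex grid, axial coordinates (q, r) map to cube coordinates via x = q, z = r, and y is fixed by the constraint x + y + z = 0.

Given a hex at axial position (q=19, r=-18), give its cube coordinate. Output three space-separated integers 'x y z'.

x = q = 19
z = r = -18
y = -x - z = -(19) - (-18) = -1

Answer: 19 -1 -18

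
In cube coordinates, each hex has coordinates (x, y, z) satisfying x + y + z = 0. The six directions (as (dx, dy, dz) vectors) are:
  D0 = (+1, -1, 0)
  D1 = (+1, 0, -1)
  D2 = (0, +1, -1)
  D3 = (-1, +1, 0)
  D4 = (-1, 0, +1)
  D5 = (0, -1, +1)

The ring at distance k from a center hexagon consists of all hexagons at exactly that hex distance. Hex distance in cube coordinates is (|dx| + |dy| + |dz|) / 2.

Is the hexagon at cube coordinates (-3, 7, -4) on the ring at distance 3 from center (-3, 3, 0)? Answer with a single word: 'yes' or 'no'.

|px - cx| = |-3 - (-3)| = 0
|py - cy| = |7 - 3| = 4
|pz - cz| = |-4 - 0| = 4
distance = (0+4+4)/2 = 8/2 = 4
radius = 3; distance != radius -> no

Answer: no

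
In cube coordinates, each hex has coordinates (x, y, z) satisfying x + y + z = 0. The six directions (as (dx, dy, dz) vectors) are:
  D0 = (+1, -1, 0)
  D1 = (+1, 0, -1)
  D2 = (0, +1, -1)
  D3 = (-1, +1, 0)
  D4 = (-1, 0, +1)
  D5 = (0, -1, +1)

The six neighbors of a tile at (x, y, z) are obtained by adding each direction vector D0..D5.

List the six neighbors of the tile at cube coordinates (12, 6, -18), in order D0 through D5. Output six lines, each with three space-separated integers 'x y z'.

Center: (12, 6, -18). Add each direction:
  D0: (12, 6, -18) + (1, -1, 0) = (13, 5, -18)
  D1: (12, 6, -18) + (1, 0, -1) = (13, 6, -19)
  D2: (12, 6, -18) + (0, 1, -1) = (12, 7, -19)
  D3: (12, 6, -18) + (-1, 1, 0) = (11, 7, -18)
  D4: (12, 6, -18) + (-1, 0, 1) = (11, 6, -17)
  D5: (12, 6, -18) + (0, -1, 1) = (12, 5, -17)

Answer: 13 5 -18
13 6 -19
12 7 -19
11 7 -18
11 6 -17
12 5 -17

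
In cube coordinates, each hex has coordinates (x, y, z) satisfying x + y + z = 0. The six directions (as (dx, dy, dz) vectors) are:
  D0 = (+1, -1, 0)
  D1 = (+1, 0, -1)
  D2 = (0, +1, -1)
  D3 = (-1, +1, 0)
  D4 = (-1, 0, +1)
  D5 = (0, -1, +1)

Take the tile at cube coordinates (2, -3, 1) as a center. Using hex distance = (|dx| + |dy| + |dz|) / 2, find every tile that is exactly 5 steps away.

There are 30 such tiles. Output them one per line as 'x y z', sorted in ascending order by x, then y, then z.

Answer: -3 -3 6
-3 -2 5
-3 -1 4
-3 0 3
-3 1 2
-3 2 1
-2 -4 6
-2 2 0
-1 -5 6
-1 2 -1
0 -6 6
0 2 -2
1 -7 6
1 2 -3
2 -8 6
2 2 -4
3 -8 5
3 1 -4
4 -8 4
4 0 -4
5 -8 3
5 -1 -4
6 -8 2
6 -2 -4
7 -8 1
7 -7 0
7 -6 -1
7 -5 -2
7 -4 -3
7 -3 -4

Derivation:
Walk ring at distance 5 from (2, -3, 1):
Start at center + D4*5 = (-3, -3, 6)
  hex 0: (-3, -3, 6)
  hex 1: (-2, -4, 6)
  hex 2: (-1, -5, 6)
  hex 3: (0, -6, 6)
  hex 4: (1, -7, 6)
  hex 5: (2, -8, 6)
  hex 6: (3, -8, 5)
  hex 7: (4, -8, 4)
  hex 8: (5, -8, 3)
  hex 9: (6, -8, 2)
  hex 10: (7, -8, 1)
  hex 11: (7, -7, 0)
  hex 12: (7, -6, -1)
  hex 13: (7, -5, -2)
  hex 14: (7, -4, -3)
  hex 15: (7, -3, -4)
  hex 16: (6, -2, -4)
  hex 17: (5, -1, -4)
  hex 18: (4, 0, -4)
  hex 19: (3, 1, -4)
  hex 20: (2, 2, -4)
  hex 21: (1, 2, -3)
  hex 22: (0, 2, -2)
  hex 23: (-1, 2, -1)
  hex 24: (-2, 2, 0)
  hex 25: (-3, 2, 1)
  hex 26: (-3, 1, 2)
  hex 27: (-3, 0, 3)
  hex 28: (-3, -1, 4)
  hex 29: (-3, -2, 5)
Sorted: 30 hexes.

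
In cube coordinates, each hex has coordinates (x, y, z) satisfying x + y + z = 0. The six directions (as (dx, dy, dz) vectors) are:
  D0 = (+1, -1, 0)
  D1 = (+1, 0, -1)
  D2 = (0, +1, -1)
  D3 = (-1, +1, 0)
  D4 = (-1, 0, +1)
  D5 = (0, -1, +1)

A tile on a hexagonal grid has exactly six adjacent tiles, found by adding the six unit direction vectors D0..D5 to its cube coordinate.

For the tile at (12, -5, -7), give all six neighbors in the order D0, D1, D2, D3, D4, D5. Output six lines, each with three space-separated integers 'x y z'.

Answer: 13 -6 -7
13 -5 -8
12 -4 -8
11 -4 -7
11 -5 -6
12 -6 -6

Derivation:
Center: (12, -5, -7). Add each direction:
  D0: (12, -5, -7) + (1, -1, 0) = (13, -6, -7)
  D1: (12, -5, -7) + (1, 0, -1) = (13, -5, -8)
  D2: (12, -5, -7) + (0, 1, -1) = (12, -4, -8)
  D3: (12, -5, -7) + (-1, 1, 0) = (11, -4, -7)
  D4: (12, -5, -7) + (-1, 0, 1) = (11, -5, -6)
  D5: (12, -5, -7) + (0, -1, 1) = (12, -6, -6)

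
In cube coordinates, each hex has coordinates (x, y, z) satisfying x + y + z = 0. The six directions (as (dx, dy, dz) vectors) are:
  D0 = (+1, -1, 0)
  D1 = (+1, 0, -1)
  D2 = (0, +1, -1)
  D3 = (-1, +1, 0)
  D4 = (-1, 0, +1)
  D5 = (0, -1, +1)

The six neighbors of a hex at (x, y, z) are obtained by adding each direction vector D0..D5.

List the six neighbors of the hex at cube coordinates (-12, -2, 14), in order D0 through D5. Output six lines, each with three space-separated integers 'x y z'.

Answer: -11 -3 14
-11 -2 13
-12 -1 13
-13 -1 14
-13 -2 15
-12 -3 15

Derivation:
Center: (-12, -2, 14). Add each direction:
  D0: (-12, -2, 14) + (1, -1, 0) = (-11, -3, 14)
  D1: (-12, -2, 14) + (1, 0, -1) = (-11, -2, 13)
  D2: (-12, -2, 14) + (0, 1, -1) = (-12, -1, 13)
  D3: (-12, -2, 14) + (-1, 1, 0) = (-13, -1, 14)
  D4: (-12, -2, 14) + (-1, 0, 1) = (-13, -2, 15)
  D5: (-12, -2, 14) + (0, -1, 1) = (-12, -3, 15)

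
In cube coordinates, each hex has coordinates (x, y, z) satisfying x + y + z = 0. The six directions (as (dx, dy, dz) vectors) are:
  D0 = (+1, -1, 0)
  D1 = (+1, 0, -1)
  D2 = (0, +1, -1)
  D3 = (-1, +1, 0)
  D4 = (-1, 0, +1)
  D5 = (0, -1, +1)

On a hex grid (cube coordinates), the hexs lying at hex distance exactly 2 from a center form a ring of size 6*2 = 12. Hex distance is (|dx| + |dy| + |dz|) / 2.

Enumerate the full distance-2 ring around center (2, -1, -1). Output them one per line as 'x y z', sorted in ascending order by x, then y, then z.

Answer: 0 -1 1
0 0 0
0 1 -1
1 -2 1
1 1 -2
2 -3 1
2 1 -3
3 -3 0
3 0 -3
4 -3 -1
4 -2 -2
4 -1 -3

Derivation:
Walk ring at distance 2 from (2, -1, -1):
Start at center + D4*2 = (0, -1, 1)
  hex 0: (0, -1, 1)
  hex 1: (1, -2, 1)
  hex 2: (2, -3, 1)
  hex 3: (3, -3, 0)
  hex 4: (4, -3, -1)
  hex 5: (4, -2, -2)
  hex 6: (4, -1, -3)
  hex 7: (3, 0, -3)
  hex 8: (2, 1, -3)
  hex 9: (1, 1, -2)
  hex 10: (0, 1, -1)
  hex 11: (0, 0, 0)
Sorted: 12 hexes.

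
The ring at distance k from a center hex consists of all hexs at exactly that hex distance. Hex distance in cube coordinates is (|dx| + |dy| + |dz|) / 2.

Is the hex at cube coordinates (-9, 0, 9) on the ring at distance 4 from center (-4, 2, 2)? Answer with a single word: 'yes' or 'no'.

|px - cx| = |-9 - (-4)| = 5
|py - cy| = |0 - 2| = 2
|pz - cz| = |9 - 2| = 7
distance = (5+2+7)/2 = 14/2 = 7
radius = 4; distance != radius -> no

Answer: no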